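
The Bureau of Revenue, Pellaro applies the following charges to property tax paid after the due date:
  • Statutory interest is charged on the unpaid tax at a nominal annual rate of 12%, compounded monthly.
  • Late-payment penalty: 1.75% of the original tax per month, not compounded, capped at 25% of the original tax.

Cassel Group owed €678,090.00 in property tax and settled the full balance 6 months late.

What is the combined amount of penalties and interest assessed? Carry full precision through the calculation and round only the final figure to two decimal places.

Penalty: 6 × 1.75% × €678,090.00 = €71,199.45 (below the 25% cap of €169,522.50)
Interest (12%/yr ÷ 12 = 1%/month): €678,090.00 × ((1 + 0.01)^6 − 1) = €41,716.1989…
Penalties + interest = €71,199.4500 + €41,716.1989… = €112,915.65

€112,915.65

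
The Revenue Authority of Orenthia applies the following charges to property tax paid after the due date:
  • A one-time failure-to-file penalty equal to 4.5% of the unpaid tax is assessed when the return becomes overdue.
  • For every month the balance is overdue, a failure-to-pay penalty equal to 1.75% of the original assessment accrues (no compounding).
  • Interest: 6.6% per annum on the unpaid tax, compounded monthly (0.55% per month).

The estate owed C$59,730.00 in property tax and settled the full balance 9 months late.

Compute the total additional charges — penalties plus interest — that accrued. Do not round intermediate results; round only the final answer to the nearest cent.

Failure-to-file penalty: 4.5% × C$59,730.00 = C$2,687.85
Failure-to-pay penalty: 9 × 1.75% × C$59,730.00 = C$9,407.48…
Interest: C$59,730.00 × ((1 + 0.0055)^9 − 1) = C$59,730.00 × 0.0506031… = C$3,022.5227…
Penalties + interest = C$12,095.3250 + C$3,022.5227… = C$15,117.85

C$15,117.85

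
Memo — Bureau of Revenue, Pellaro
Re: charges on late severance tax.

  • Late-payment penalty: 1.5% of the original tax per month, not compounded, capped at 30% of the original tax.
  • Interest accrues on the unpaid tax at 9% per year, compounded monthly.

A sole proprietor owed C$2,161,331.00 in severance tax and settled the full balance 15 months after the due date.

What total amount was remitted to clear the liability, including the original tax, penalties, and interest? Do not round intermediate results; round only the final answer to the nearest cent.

C$2,903,969.94

Penalty: 15 × 1.5% × C$2,161,331.00 = C$486,299.48… (below the 30% cap of C$648,399.30)
Interest (9%/yr ÷ 12 = 0.75%/month): C$2,161,331.00 × ((1 + 0.0075)^15 − 1) = C$256,339.4636…
Total = C$2,161,331.00 + C$486,299.4750 + C$256,339.4636… = C$2,903,969.94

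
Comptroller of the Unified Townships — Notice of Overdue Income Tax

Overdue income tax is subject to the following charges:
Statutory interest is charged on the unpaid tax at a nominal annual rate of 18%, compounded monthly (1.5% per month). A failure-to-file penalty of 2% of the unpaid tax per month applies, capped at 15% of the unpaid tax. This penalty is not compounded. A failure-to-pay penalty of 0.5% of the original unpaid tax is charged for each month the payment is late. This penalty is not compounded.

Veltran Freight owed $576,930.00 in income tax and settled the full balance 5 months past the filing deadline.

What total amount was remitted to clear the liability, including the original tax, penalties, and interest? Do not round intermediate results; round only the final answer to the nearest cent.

$693,633.71

Failure-to-file: 5 × 2% × $576,930.00 = $57,693.00 (under the 15% cap)
Failure-to-pay penalty = 0.5% × $576,930.00 × 5 mo = $14,423.25
Interest: $576,930.00 × ((1 + 0.015)^5 − 1) = $576,930.00 × 0.0772840… = $44,587.4604…
Total = $576,930.00 + $72,116.2500 + $44,587.4604… = $693,633.71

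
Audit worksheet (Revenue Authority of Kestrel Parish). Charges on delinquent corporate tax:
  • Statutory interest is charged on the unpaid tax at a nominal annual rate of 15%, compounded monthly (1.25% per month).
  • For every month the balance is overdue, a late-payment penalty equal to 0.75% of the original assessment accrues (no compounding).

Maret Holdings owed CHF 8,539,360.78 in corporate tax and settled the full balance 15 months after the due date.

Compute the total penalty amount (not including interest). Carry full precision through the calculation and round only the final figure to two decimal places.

CHF 960,678.09

Late-payment penalty = 0.75% × CHF 8,539,360.78 × 15 mo = CHF 960,678.09…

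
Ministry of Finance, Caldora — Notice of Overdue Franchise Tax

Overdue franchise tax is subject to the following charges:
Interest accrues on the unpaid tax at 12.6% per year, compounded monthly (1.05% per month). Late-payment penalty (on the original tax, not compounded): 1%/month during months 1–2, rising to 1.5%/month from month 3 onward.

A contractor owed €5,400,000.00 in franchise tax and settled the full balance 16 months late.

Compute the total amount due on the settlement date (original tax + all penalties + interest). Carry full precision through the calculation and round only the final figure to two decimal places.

€7,624,265.19

Penalty, months 1–2: 2 × 1% × €5,400,000.00 = €108,000.00
Penalty, months 3–16: 14 × 1.5% × €5,400,000.00 = €1,134,000.00
Interest: €5,400,000.00 × ((1 + 0.0105)^16 − 1) = €5,400,000.00 × 0.1819010… = €982,265.1872…
Total = €5,400,000.00 + €1,242,000.0000 + €982,265.1872… = €7,624,265.19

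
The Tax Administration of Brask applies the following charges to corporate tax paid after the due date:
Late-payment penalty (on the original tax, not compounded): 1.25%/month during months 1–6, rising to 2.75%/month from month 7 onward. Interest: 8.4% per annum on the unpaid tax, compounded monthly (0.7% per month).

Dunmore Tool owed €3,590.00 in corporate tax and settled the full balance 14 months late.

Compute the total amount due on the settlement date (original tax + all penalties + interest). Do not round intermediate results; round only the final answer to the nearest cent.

€5,017.33

Penalty, months 1–6: 6 × 1.25% × €3,590.00 = €269.25
Penalty, months 7–14: 8 × 2.75% × €3,590.00 = €789.80
Interest: €3,590.00 × ((1 + 0.007)^14 − 1) = €3,590.00 × 0.1025863… = €368.2848…
Total = €3,590.00 + €1,059.0500 + €368.2848… = €5,017.33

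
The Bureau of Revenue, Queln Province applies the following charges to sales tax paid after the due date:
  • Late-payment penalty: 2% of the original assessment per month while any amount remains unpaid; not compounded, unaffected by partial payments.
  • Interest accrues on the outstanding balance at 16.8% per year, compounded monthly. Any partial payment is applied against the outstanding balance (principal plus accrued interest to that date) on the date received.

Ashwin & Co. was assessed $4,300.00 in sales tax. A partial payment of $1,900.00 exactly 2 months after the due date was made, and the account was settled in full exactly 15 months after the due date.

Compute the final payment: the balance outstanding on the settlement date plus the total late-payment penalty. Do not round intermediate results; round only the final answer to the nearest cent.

Monthly rate = 16.8% ÷ 12 = 1.4%
Balance at month 2: $4,300.0000 × (1 + 0.014)^2 = $4,421.2428
After $1,900.00 payment: $4,421.2428 − $1,900.00 = $2,521.2428
Balance at month 15: $2,521.2428 × (1 + 0.014)^13 = $3,020.7034…
Penalty: 15 × 2% × $4,300.00 = $1,290.00
Final settlement = outstanding balance + penalty = $3,020.7034… + $1,290.00 = $4,310.70

$4,310.70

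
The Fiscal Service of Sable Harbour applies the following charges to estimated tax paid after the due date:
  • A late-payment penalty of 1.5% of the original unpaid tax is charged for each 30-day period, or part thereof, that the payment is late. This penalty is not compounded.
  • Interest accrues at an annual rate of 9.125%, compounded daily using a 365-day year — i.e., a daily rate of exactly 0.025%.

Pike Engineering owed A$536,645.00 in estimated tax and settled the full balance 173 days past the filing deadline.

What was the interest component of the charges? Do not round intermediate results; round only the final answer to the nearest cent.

A$23,716.10

Interest: A$536,645.00 × ((1 + 0.00025)^173 − 1) = A$536,645.00 × 0.04419327… = A$23,716.0961…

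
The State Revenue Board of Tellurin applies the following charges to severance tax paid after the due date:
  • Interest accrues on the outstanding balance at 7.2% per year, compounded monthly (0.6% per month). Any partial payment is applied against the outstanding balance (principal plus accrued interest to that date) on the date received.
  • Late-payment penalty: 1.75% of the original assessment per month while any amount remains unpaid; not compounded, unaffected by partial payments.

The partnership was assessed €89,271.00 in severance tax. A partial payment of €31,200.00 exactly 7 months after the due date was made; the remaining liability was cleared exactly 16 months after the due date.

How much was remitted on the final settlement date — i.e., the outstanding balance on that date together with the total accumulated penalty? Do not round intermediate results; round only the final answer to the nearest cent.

Balance at month 7: €89,271.0000 × (1 + 0.006)^7 = €93,088.5498…
After €31,200.00 payment: €93,088.5498… − €31,200.00 = €61,888.5498…
Balance at month 16: €61,888.5498… × (1 + 0.006)^9 = €65,311.8722…
Penalty: 16 × 1.75% × €89,271.00 = €24,995.88
Final settlement = outstanding balance + penalty = €65,311.8722… + €24,995.88 = €90,307.75

€90,307.75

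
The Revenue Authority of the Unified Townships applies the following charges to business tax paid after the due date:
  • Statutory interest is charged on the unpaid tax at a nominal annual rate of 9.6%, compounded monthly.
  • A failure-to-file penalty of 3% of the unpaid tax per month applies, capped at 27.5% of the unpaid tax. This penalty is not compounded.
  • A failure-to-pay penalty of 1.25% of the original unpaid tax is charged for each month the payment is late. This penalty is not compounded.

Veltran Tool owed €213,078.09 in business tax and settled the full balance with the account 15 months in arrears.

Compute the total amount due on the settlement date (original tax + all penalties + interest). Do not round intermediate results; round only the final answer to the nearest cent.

€338,678.81

Failure-to-file: 15 × 3% × €213,078.09 = €95,885.14…, capped at 27.5% × €213,078.09 = €58,596.47…
Failure-to-pay penalty = 1.25% × €213,078.09 × 15 mo = €39,952.14…
Interest (9.6%/yr ÷ 12 = 0.8%/month): €213,078.09 × ((1 + 0.008)^15 − 1) = €27,052.1068…
Total = €213,078.09 + €98,548.6166… + €27,052.1068… = €338,678.81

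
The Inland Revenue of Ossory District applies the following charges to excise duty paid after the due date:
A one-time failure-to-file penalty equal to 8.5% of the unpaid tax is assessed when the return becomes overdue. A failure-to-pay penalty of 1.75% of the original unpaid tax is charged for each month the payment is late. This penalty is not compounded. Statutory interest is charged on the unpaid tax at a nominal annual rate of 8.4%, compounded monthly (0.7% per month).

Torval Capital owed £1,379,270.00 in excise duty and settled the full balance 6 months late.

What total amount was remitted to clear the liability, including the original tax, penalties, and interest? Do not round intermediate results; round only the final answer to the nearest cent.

Failure-to-file penalty: 8.5% × £1,379,270.00 = £117,237.95
Failure-to-pay penalty = 1.75% × £1,379,270.00 × 6 mo = £144,823.35
Interest: £1,379,270.00 × ((1 + 0.007)^6 − 1) = £1,379,270.00 × 0.0427419… = £58,952.6151…
Total = £1,379,270.00 + £262,061.3000 + £58,952.6151… = £1,700,283.92

£1,700,283.92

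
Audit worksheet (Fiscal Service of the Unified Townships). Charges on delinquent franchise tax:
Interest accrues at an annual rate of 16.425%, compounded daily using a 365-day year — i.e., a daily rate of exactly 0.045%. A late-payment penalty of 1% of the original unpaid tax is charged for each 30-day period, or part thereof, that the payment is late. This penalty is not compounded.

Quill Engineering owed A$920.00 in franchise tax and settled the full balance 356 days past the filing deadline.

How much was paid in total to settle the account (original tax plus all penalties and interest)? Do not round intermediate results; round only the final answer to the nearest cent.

Penalty periods: ⌈356/30⌉ = 12; penalty = 12 × 1% × A$920.00 = A$110.40
Interest: A$920.00 × ((1 + 0.00045)^356 − 1) = A$920.00 × 0.17370330… = A$159.8070…
Total = A$920.00 + A$110.4000 + A$159.8070… = A$1,190.21

A$1,190.21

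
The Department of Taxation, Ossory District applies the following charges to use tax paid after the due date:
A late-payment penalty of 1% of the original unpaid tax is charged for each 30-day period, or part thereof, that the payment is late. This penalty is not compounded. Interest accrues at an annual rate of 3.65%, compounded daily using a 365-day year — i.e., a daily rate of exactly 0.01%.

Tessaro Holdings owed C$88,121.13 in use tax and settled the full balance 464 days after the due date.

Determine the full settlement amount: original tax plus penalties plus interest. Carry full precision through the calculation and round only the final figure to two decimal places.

Penalty periods: ⌈464/30⌉ = 16; penalty = 16 × 1% × C$88,121.13 = C$14,099.38…
Interest: C$88,121.13 × ((1 + 0.0001)^464 − 1) = C$88,121.13 × 0.04749089… = C$4,184.9513…
Total = C$88,121.13 + C$14,099.3808 + C$4,184.9513… = C$106,405.46

C$106,405.46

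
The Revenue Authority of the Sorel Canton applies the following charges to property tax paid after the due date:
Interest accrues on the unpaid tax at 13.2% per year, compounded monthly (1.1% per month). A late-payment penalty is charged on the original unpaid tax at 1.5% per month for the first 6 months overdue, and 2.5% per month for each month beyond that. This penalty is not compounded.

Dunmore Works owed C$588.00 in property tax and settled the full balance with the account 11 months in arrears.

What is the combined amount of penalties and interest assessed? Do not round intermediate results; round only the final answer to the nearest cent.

Penalty, months 1–6: 6 × 1.5% × C$588.00 = C$52.92
Penalty, months 7–11: 5 × 2.5% × C$588.00 = C$73.50
Interest: C$588.00 × ((1 + 0.011)^11 − 1) = C$588.00 × 0.1278795… = C$75.1932…
Penalties + interest = C$126.4200 + C$75.1932… = C$201.61

C$201.61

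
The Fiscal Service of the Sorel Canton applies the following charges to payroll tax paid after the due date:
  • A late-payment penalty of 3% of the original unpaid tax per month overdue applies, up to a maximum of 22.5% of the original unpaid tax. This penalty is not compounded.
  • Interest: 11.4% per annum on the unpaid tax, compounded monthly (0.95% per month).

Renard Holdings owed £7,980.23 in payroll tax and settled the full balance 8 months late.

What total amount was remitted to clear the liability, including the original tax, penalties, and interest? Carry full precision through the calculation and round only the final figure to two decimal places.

£10,402.83

Penalty (uncapped): 8 × 3% × £7,980.23 = £1,915.26…; cap = 22.5% × £7,980.23 = £1,795.55… → penalty = £1,795.55…
Interest: £7,980.23 × ((1 + 0.0095)^8 − 1) = £7,980.23 × 0.0785756… = £627.0513…
Total = £7,980.23 + £1,795.5518… + £627.0513… = £10,402.83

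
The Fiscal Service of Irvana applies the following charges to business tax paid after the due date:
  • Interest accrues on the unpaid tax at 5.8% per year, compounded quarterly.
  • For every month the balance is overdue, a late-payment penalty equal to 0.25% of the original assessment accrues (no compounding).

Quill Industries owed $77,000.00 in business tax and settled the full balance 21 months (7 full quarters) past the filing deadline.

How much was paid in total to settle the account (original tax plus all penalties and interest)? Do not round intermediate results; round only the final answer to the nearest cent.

$89,206.31

Late-payment penalty: 21 × 0.25% × $77,000.00 = $4,042.50
Interest (5.8%/yr ÷ 4 = 1.45%/quarter): $77,000.00 × ((1 + 0.0145)^7 − 1) = $8,163.8105…
Total = $77,000.00 + $4,042.5000 + $8,163.8105… = $89,206.31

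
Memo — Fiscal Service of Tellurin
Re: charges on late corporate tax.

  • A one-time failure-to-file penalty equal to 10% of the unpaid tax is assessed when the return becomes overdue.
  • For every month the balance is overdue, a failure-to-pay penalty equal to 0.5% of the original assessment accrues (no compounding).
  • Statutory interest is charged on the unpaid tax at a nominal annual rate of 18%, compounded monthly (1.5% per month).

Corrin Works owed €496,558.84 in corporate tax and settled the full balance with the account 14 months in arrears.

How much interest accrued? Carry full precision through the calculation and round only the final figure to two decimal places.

Interest: €496,558.84 × ((1 + 0.015)^14 − 1) = €496,558.84 × 0.2317557… = €115,080.3568…

€115,080.36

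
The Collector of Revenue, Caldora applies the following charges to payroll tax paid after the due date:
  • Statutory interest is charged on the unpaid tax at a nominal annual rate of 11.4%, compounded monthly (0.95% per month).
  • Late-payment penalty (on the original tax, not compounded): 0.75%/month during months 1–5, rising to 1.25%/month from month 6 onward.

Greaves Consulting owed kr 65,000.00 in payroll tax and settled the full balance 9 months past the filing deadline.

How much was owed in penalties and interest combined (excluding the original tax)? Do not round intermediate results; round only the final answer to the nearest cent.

kr 11,460.93

Penalty, months 1–5: 5 × 0.75% × kr 65,000.00 = kr 2,437.50
Penalty, months 6–9: 4 × 1.25% × kr 65,000.00 = kr 3,250.00
Interest: kr 65,000.00 × ((1 + 0.0095)^9 − 1) = kr 65,000.00 × 0.0888221… = kr 5,773.4336…
Penalties + interest = kr 5,687.5000 + kr 5,773.4336… = kr 11,460.93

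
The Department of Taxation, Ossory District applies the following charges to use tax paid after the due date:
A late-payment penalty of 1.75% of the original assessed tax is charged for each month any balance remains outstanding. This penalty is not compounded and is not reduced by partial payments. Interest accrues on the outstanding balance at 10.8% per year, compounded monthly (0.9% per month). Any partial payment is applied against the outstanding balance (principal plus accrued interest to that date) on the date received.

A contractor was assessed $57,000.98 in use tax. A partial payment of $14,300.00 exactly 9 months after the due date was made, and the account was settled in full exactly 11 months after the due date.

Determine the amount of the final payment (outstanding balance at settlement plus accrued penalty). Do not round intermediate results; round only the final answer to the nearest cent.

$59,319.13

Balance at month 9: $57,000.9800 × (1 + 0.009)^9 = $61,787.8123…
After $14,300.00 payment: $61,787.8123… − $14,300.00 = $47,487.8123…
Balance at month 11: $47,487.8123… × (1 + 0.009)^2 = $48,346.4394…
Penalty: 11 × 1.75% × $57,000.98 = $10,972.69…
Final settlement = outstanding balance + penalty = $48,346.4394… + $10,972.69… = $59,319.13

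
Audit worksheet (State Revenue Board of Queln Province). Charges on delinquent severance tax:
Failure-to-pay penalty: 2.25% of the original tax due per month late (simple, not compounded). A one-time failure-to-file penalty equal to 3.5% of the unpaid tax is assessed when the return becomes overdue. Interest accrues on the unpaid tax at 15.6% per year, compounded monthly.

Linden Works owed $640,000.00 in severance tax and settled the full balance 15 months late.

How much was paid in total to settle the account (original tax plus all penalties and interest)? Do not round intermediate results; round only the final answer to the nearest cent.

Failure-to-file penalty: 3.5% × $640,000.00 = $22,400.00
Failure-to-pay penalty = 2.25% × $640,000.00 × 15 mo = $216,000.00
Interest (15.6%/yr ÷ 12 = 1.3%/month): $640,000.00 × ((1 + 0.013)^15 − 1) = $136,822.2466…
Total = $640,000.00 + $238,400.0000 + $136,822.2466… = $1,015,222.25

$1,015,222.25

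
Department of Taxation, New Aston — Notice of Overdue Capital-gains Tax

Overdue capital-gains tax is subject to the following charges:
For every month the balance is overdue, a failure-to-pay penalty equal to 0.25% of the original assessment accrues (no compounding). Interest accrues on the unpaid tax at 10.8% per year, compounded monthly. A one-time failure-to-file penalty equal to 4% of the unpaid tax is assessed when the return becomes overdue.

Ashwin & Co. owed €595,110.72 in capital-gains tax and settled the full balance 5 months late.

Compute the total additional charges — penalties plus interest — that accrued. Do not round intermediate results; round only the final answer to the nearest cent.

Failure-to-file penalty: 4% × €595,110.72 = €23,804.43…
Failure-to-pay penalty: 5 × 0.25% × €595,110.72 = €7,438.88…
Interest (10.8%/yr ÷ 12 = 0.9%/month): €595,110.72 × ((1 + 0.009)^5 − 1) = €27,266.3800…
Penalties + interest = €31,243.3128 + €27,266.3800… = €58,509.69

€58,509.69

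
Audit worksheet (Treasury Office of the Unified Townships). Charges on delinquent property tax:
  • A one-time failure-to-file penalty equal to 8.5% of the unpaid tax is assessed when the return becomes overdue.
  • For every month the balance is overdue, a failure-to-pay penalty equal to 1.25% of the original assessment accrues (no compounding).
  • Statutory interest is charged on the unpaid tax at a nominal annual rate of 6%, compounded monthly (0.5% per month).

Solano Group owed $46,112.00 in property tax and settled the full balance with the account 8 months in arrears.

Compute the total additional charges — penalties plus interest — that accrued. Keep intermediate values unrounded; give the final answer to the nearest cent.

$10,407.80

Failure-to-file penalty: 8.5% × $46,112.00 = $3,919.52
Failure-to-pay penalty = 1.25% × $46,112.00 × 8 mo = $4,611.20
Interest: $46,112.00 × ((1 + 0.005)^8 − 1) = $46,112.00 × 0.0407070… = $1,877.0832…
Penalties + interest = $8,530.7200 + $1,877.0832… = $10,407.80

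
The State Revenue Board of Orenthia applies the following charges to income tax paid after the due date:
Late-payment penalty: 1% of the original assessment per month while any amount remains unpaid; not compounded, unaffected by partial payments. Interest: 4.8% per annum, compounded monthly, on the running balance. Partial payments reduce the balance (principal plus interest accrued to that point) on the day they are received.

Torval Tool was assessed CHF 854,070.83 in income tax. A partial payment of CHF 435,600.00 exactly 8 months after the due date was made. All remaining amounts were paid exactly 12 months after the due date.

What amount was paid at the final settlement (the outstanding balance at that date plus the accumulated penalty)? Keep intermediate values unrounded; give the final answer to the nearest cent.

Monthly rate = 4.8% ÷ 12 = 0.4%
Balance at month 8: CHF 854,070.8300 × (1 + 0.004)^8 = CHF 881,786.7966…
After CHF 435,600.00 payment: CHF 881,786.7966… − CHF 435,600.00 = CHF 446,186.7966…
Balance at month 12: CHF 446,186.7966… × (1 + 0.004)^4 = CHF 453,368.7337…
Penalty: 12 × 1% × CHF 854,070.83 = CHF 102,488.50…
Final settlement = outstanding balance + penalty = CHF 453,368.7337… + CHF 102,488.50… = CHF 555,857.23

CHF 555,857.23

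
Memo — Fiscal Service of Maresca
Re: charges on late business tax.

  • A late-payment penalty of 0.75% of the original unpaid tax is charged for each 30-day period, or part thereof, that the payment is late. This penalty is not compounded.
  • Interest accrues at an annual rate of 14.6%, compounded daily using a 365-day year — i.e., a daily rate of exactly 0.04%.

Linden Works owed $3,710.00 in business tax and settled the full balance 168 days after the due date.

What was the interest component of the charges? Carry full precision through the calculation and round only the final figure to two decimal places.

$257.83

Interest: $3,710.00 × ((1 + 0.0004)^168 − 1) = $3,710.00 × 0.06949499… = $257.8264…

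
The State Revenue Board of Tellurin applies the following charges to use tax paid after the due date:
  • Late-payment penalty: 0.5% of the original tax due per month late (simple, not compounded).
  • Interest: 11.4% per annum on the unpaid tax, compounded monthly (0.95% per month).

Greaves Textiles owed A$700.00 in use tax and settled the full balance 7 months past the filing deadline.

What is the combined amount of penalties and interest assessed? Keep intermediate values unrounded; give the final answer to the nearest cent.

A$72.40

Late-payment penalty = 0.5% × A$700.00 × 7 mo = A$24.50
Interest: A$700.00 × ((1 + 0.0095)^7 − 1) = A$700.00 × 0.0684255… = A$47.8979…
Penalties + interest = A$24.5000 + A$47.8979… = A$72.40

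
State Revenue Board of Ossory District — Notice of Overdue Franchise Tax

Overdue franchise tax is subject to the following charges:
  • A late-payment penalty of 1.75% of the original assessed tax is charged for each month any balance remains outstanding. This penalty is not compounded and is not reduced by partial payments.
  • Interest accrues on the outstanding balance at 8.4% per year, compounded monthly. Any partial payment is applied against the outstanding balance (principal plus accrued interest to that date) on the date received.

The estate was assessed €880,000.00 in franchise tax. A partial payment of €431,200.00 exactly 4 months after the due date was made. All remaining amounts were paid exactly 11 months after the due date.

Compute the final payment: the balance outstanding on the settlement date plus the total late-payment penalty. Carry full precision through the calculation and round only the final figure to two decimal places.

Monthly rate = 8.4% ÷ 12 = 0.7%
Balance at month 4: €880,000.0000 × (1 + 0.007)^4 = €904,899.9295…
After €431,200.00 payment: €904,899.9295… − €431,200.00 = €473,699.9295…
Balance at month 11: €473,699.9295… × (1 + 0.007)^7 = €497,404.3900…
Penalty: 11 × 1.75% × €880,000.00 = €169,400.00
Final settlement = outstanding balance + penalty = €497,404.3900… + €169,400.00 = €666,804.39

€666,804.39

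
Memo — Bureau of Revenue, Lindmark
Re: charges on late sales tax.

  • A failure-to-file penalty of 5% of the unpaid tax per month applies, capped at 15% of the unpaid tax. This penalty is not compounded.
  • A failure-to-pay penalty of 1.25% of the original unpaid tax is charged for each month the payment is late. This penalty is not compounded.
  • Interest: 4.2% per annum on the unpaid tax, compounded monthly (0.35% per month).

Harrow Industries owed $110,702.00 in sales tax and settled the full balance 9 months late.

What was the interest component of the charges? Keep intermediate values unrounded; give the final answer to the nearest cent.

Interest: $110,702.00 × ((1 + 0.0035)^9 − 1) = $110,702.00 × 0.0319446… = $3,536.3334…

$3,536.33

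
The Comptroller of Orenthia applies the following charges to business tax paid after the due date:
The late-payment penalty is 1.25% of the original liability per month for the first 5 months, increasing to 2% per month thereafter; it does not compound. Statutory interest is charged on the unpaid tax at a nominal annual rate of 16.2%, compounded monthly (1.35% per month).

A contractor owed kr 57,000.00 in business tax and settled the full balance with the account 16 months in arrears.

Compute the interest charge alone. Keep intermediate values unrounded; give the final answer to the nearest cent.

Interest: kr 57,000.00 × ((1 + 0.0135)^16 − 1) = kr 57,000.00 × 0.2393103… = kr 13,640.6854…

kr 13,640.69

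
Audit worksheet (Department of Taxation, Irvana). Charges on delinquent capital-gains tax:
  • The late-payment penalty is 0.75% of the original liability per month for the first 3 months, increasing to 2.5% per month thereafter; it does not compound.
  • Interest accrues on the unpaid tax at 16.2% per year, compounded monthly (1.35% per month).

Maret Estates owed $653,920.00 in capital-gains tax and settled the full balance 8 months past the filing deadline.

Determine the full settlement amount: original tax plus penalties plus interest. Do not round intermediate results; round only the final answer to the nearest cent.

Penalty, months 1–3: 3 × 0.75% × $653,920.00 = $14,713.20
Penalty, months 4–8: 5 × 2.5% × $653,920.00 = $81,740.00
Interest: $653,920.00 × ((1 + 0.0135)^8 − 1) = $653,920.00 × 0.1132431… = $74,051.9484…
Total = $653,920.00 + $96,453.2000 + $74,051.9484… = $824,425.15

$824,425.15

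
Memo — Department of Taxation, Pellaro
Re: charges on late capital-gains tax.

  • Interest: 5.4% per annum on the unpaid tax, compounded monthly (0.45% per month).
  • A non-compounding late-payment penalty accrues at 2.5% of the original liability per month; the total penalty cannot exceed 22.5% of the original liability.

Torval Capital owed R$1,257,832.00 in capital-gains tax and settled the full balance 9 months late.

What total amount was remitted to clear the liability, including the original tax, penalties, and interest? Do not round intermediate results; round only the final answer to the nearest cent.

Penalty (uncapped): 9 × 2.5% × R$1,257,832.00 = R$283,012.20; cap = 22.5% × R$1,257,832.00 = R$283,012.20 → penalty = R$283,012.20
Interest: R$1,257,832.00 × ((1 + 0.0045)^9 − 1) = R$1,257,832.00 × 0.0412367… = R$51,868.8489…
Total = R$1,257,832.00 + R$283,012.2000 + R$51,868.8489… = R$1,592,713.05

R$1,592,713.05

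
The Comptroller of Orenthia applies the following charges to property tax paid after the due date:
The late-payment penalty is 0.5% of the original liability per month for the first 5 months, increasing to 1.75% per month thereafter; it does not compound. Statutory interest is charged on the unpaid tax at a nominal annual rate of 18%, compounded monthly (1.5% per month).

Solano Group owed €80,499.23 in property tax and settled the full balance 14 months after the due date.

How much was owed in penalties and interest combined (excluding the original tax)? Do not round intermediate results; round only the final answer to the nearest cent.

Penalty, months 1–5: 5 × 0.5% × €80,499.23 = €2,012.48…
Penalty, months 6–14: 9 × 1.75% × €80,499.23 = €12,678.63…
Interest: €80,499.23 × ((1 + 0.015)^14 − 1) = €80,499.23 × 0.2317557… = €18,656.1579…
Penalties + interest = €14,691.1095… + €18,656.1579… = €33,347.27

€33,347.27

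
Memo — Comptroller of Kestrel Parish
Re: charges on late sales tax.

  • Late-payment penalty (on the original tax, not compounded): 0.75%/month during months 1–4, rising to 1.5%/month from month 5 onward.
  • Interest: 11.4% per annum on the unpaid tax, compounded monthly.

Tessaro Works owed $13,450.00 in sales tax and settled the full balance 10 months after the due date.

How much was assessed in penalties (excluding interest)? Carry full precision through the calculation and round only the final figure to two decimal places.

$1,614.00

Penalty, months 1–4: 4 × 0.75% × $13,450.00 = $403.50
Penalty, months 5–10: 6 × 1.5% × $13,450.00 = $1,210.50
Total penalty = $403.50 + $1,210.50 = $1,614.00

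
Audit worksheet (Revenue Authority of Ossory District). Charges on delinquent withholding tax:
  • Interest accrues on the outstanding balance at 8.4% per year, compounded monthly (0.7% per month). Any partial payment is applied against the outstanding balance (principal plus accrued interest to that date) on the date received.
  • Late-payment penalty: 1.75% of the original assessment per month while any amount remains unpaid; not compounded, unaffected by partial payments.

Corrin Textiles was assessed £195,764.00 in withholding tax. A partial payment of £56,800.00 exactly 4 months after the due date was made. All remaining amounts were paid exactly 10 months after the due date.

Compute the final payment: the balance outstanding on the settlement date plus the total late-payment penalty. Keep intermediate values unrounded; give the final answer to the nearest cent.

£184,938.26

Balance at month 4: £195,764.0000 × (1 + 0.007)^4 = £201,303.2157…
After £56,800.00 payment: £201,303.2157… − £56,800.00 = £144,503.2157…
Balance at month 10: £144,503.2157… × (1 + 0.007)^6 = £150,679.5571…
Penalty: 10 × 1.75% × £195,764.00 = £34,258.70
Final settlement = outstanding balance + penalty = £150,679.5571… + £34,258.70 = £184,938.26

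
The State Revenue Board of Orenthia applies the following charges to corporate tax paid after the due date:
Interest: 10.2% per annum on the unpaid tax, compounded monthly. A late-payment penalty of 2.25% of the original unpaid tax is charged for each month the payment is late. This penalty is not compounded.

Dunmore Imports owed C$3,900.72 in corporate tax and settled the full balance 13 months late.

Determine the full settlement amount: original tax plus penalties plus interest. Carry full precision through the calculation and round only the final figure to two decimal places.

C$5,495.39

Late-payment penalty: 13 × 2.25% × C$3,900.72 = C$1,140.96…
Interest (10.2%/yr ÷ 12 = 0.85%/month): C$3,900.72 × ((1 + 0.0085)^13 − 1) = C$453.7120…
Total = C$3,900.72 + C$1,140.9606 + C$453.7120… = C$5,495.39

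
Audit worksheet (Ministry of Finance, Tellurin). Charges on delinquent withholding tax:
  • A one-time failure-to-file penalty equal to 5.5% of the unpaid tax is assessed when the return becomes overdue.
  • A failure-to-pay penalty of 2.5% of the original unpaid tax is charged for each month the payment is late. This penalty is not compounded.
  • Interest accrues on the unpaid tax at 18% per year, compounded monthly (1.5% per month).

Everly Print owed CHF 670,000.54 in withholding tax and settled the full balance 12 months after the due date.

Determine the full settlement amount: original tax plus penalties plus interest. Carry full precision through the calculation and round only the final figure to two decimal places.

CHF 1,038,915.01

Failure-to-file penalty: 5.5% × CHF 670,000.54 = CHF 36,850.03…
Failure-to-pay penalty = 2.5% × CHF 670,000.54 × 12 mo = CHF 201,000.16…
Interest: CHF 670,000.54 × ((1 + 0.015)^12 − 1) = CHF 670,000.54 × 0.1956182… = CHF 131,064.2805…
Total = CHF 670,000.54 + CHF 237,850.1917 + CHF 131,064.2805… = CHF 1,038,915.01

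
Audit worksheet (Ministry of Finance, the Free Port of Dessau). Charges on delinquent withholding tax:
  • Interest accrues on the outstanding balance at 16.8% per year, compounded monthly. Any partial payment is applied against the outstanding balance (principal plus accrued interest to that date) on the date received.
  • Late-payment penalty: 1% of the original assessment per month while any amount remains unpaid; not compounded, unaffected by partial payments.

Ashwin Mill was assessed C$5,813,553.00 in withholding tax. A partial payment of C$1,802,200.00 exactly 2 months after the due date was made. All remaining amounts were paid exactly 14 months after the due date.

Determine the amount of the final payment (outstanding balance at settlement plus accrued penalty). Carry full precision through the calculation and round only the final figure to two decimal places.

Monthly rate = 16.8% ÷ 12 = 1.4%
Balance at month 2: C$5,813,553.0000 × (1 + 0.014)^2 = C$5,977,471.9404…
After C$1,802,200.00 payment: C$5,977,471.9404… − C$1,802,200.00 = C$4,175,271.9404…
Balance at month 14: C$4,175,271.9404… × (1 + 0.014)^12 = C$4,933,330.6769…
Penalty: 14 × 1% × C$5,813,553.00 = C$813,897.42
Final settlement = outstanding balance + penalty = C$4,933,330.6769… + C$813,897.42 = C$5,747,228.10

C$5,747,228.10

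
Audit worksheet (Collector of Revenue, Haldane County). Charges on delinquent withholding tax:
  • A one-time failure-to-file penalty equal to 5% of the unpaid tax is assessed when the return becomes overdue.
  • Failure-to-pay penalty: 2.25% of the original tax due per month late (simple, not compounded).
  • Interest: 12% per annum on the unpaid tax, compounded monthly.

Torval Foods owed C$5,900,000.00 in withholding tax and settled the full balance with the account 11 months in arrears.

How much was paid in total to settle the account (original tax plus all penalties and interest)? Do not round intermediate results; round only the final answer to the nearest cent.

C$8,337,693.25

Failure-to-file penalty: 5% × C$5,900,000.00 = C$295,000.00
Failure-to-pay penalty = 2.25% × C$5,900,000.00 × 11 mo = C$1,460,250.00
Interest (12%/yr ÷ 12 = 1%/month): C$5,900,000.00 × ((1 + 0.01)^11 − 1) = C$682,443.2453…
Total = C$5,900,000.00 + C$1,755,250.0000 + C$682,443.2453… = C$8,337,693.25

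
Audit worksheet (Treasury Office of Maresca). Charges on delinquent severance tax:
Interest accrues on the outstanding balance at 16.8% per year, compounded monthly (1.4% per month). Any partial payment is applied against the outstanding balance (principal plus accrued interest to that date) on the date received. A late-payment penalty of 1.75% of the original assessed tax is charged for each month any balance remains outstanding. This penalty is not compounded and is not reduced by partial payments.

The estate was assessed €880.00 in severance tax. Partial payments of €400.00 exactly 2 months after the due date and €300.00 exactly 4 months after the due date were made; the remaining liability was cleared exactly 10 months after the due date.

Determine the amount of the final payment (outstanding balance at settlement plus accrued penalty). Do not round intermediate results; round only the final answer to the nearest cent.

Balance at month 2: €880.0000 × (1 + 0.014)^2 = €904.8125…
After €400.00 payment: €904.8125… − €400.00 = €504.8125…
Balance at month 4: €504.8125… × (1 + 0.014)^2 = €519.0462…
After €300.00 payment: €519.0462… − €300.00 = €219.0462…
Balance at month 10: €219.0462… × (1 + 0.014)^6 = €238.1022…
Penalty: 10 × 1.75% × €880.00 = €154.00
Final settlement = outstanding balance + penalty = €238.1022… + €154.00 = €392.10

€392.10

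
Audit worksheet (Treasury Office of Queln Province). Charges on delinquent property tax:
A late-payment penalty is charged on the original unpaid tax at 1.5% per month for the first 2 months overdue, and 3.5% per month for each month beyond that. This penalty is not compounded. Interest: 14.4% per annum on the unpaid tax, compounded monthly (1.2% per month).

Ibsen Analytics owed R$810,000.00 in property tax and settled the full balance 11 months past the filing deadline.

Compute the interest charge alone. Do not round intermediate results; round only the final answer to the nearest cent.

Interest: R$810,000.00 × ((1 + 0.012)^11 − 1) = R$810,000.00 × 0.1402121… = R$113,571.7842…

R$113,571.78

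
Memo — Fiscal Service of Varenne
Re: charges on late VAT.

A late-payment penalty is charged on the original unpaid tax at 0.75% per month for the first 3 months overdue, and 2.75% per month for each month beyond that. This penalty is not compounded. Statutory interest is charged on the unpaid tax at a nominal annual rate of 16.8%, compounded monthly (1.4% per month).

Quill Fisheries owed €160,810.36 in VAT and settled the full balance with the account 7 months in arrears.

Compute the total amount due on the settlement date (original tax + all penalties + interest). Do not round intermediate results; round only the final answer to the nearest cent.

€198,554.71

Penalty, months 1–3: 3 × 0.75% × €160,810.36 = €3,618.23…
Penalty, months 4–7: 4 × 2.75% × €160,810.36 = €17,689.14…
Interest: €160,810.36 × ((1 + 0.014)^7 − 1) = €160,810.36 × 0.1022134… = €16,436.9730…
Total = €160,810.36 + €21,307.3727 + €16,436.9730… = €198,554.71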